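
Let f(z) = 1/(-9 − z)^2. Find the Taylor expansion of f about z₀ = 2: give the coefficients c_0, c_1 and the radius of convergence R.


Let w = z − z₀, so z = z₀ + w.
Then -9 − z = -9 − (z₀ + w) = (-9 − z₀) − w = -11 − w.
f(z) = 1/(-11 − w)^2 = (1/(-11)^2) · (1 − w/(-11))^{−2}.
By the binomial series (1−u)^{−2} = Σ_{n≥0} C(n+1, 1) u^n for |u|<1, with u = w/(-11):
  c_n = C(n+1, 1) / (-11)^(n+2).
  c_0 = 1/(-11)^2 = 1/121.
  c_1 = 2/(-11)^3 = -2/1331.
The series is valid for |w/d| < 1, i.e. |z − z₀| < |d|.
Radius of convergence: R = |-9 − z₀| = |-11| = 11 (distance from z₀ to the singularity z = -9).

c_0 = 1/121, c_1 = -2/1331; R = 11.


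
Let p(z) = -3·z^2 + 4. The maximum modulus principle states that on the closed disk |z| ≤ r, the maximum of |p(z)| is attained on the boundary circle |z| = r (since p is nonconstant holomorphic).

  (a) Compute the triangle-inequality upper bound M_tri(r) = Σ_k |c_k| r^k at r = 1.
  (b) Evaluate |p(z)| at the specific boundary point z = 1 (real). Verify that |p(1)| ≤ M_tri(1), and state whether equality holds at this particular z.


Coefficients: c_0 = 4, c_1 = 0, c_2 = -3. Radius r = 1.
Part (a). Triangle bound: M_tri(r) = Σ_k |c_k| r^k
  = |4|·1^0 + |0|·1^1 + |-3|·1^2
  = 4 + 0 + 3 = 7.
This bounds M(r) := max_{|z|=r} |p(z)| from above; equality holds iff all terms c_k z^k can be made to align in phase at a single z on |z|=r.
Part (b). At z = 1 (real, on the circle |z| = r):
  p(1) = (4)·1^0 + (0)·1^1 + (-3)·1^2 = 1.
  |p(1)| = 1.
Check: |p(1)| = 1 ≤ 7 = M_tri(1). ✓ Equality does not hold at z = 1 (the coefficients have mixed signs, so the terms do not all align in phase there).

M_tri(1) = 7; |p(1)| = 1; equality at z=1: no.


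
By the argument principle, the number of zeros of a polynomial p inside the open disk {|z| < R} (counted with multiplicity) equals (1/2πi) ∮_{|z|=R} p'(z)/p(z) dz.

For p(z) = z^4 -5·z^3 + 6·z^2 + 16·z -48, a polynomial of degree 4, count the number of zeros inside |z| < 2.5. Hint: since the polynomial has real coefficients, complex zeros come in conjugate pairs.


The zeros of p are: -2, (2 + 2i), (2 - 2i), 3.
Their magnitudes are: 2, 2.828, 2.828, 3.
Zeros with |z| < R = 2.5: -2.
Count = 1.
By the argument principle, (1/2πi) ∮_{|z|=R} p'(z)/p(z) dz equals exactly this count.

Number of zeros inside |z| < 2.5: 1.


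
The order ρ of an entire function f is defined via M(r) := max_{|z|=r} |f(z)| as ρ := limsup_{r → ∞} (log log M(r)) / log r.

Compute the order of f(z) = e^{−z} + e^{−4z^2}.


Each summand is entire of order 1 and 2 respectively (as in the single-exponential case). The order of a sum is at most the max of the orders, so ρ ≤ 2. For the lower bound: on |z|=r choose arg z so that -4z^2 is real positive; then |e^{-4z^2}| = e^{4r^2} while |e^{-1z}| ≤ e^{1r^1} = o(e^{4r^2}). So |f| ≥ e^{4r^2}(1 − o(1)) and ρ ≥ 2. Hence ρ = max(1, 2) = 2.
Therefore ρ = 2.

Order ρ = 2.


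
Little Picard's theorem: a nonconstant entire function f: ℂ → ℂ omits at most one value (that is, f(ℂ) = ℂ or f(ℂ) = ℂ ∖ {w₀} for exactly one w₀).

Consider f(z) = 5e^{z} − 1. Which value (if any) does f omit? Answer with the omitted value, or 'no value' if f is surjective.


Little Picard bounds the complement of f(ℂ) to at most one point.
e^{z} is never zero on ℂ, so 5·e^{z} takes every value in ℂ ∖ {0}. Adding -1 shifts the range to ℂ ∖ {-1}. Thus f omits exactly the value -1.

Omitted value: -1.


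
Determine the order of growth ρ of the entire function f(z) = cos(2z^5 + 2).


Write cos(w) = (e^{iw} ± e^{−iw})/(2 or 2i), so |cos(w)| ≤ e^{|w|}. With w = 2z^5 + 2, |w| ≤ 2r^5 + 2 on |z|=r, giving M(r) ≤ e^{2r^5 + 2} and ρ ≤ 5. For the lower bound, choose z on |z|=r with 2z^5 purely imaginary of modulus 2r^5; then |cos(2z^5 + 2)| grows like e^{2r^5}/2, so ρ ≥ 5. Hence ρ = 5.
Therefore ρ = 5.

Order ρ = 5.


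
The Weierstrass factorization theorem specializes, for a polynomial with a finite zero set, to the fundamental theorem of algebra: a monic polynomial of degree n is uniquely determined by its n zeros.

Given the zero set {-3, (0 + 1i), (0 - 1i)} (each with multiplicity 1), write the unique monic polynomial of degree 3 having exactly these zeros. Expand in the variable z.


The polynomial is p(z) = ∏_{α ∈ S} (z − α), where S = {-3, (0 + 1i), (0 - 1i)}.
Expanding the product yields: p(z) = z^3 + 3·z^2 + z + 3.
Note conjugate pairs combine to real quadratics: (z − (0+1i))(z − (0−1i)) = z² + 1.
The resulting polynomial has degree 3 and real coefficients as required.

p(z) = z^3 + 3·z^2 + z + 3.


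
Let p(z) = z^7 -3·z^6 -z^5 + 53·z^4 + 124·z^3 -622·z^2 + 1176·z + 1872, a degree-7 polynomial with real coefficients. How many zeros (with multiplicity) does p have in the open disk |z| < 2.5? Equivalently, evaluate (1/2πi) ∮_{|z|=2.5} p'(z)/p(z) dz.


The zeros of p are: (3 + 3i), (3 - 3i), (2 + 2i), (2 - 2i), (-3 + 2i), (-3 - 2i), -1.
Their magnitudes are: 4.243, 4.243, 2.828, 2.828, 3.606, 3.606, 1.
Zeros with |z| < R = 2.5: -1.
Count = 1.
By the argument principle, (1/2πi) ∮_{|z|=R} p'(z)/p(z) dz equals exactly this count.

Number of zeros inside |z| < 2.5: 1.


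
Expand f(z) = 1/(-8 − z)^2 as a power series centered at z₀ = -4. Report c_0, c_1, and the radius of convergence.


Let w = z − z₀, so z = z₀ + w.
Then -8 − z = -8 − (z₀ + w) = (-8 − z₀) − w = -4 − w.
f(z) = 1/(-4 − w)^2 = (1/(-4)^2) · (1 − w/(-4))^{−2}.
By the binomial series (1−u)^{−2} = Σ_{n≥0} C(n+1, 1) u^n for |u|<1, with u = w/(-4):
  c_n = C(n+1, 1) / (-4)^(n+2).
  c_0 = 1/(-4)^2 = 1/16.
  c_1 = 2/(-4)^3 = -1/32.
The series is valid for |w/d| < 1, i.e. |z − z₀| < |d|.
Radius of convergence: R = |-8 − z₀| = |-4| = 4 (distance from z₀ to the singularity z = -8).

c_0 = 1/16, c_1 = -1/32; R = 4.


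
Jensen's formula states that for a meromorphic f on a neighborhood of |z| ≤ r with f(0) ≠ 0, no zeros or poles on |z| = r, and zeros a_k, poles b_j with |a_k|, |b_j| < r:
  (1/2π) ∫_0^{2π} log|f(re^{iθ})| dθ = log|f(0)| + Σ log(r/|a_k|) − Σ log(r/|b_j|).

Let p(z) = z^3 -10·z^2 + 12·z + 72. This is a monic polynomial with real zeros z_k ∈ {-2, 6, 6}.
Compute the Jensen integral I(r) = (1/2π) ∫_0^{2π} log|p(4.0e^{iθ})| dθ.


Zeros: -2, 6, 6; r = 4.0.
Inside |z| < r: -2. Outside (|z| ≥ r): 6, 6.
p(0) = 72, so log|p(0)| = log(72) = 4.2767.
Apply Jensen: I(r) = log|p(0)| + Σ_k log(r/|z_k|), summed over zeros inside |z| < r.
  log(r/|z_k|) for z_k = -2: log(4.0/2) = 0.6931
  Outside zeros (6, 6) contribute nothing to the Jensen sum.
Sum over inside zeros: 0.6931.
I(r) = log|p(0)| + (inside sum) = 4.2767 + 0.6931 = 4.9698.
Note: since some zeros are outside |z| ≤ r, the simplified n·log(r) form does NOT apply — only the inside zeros contribute.

I(r) ≈ 4.9698.


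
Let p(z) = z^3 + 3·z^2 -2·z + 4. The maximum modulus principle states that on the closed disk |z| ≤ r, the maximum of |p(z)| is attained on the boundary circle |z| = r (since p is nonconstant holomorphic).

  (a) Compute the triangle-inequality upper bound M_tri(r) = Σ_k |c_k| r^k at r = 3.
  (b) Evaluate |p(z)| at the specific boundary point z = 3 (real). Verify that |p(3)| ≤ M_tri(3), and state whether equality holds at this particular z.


Coefficients: c_0 = 4, c_1 = -2, c_2 = 3, c_3 = 1. Radius r = 3.
Part (a). Triangle bound: M_tri(r) = Σ_k |c_k| r^k
  = |4|·3^0 + |-2|·3^1 + |3|·3^2 + |1|·3^3
  = 4 + 6 + 27 + 27 = 64.
This bounds M(r) := max_{|z|=r} |p(z)| from above; equality holds iff all terms c_k z^k can be made to align in phase at a single z on |z|=r.
Part (b). At z = 3 (real, on the circle |z| = r):
  p(3) = (4)·3^0 + (-2)·3^1 + (3)·3^2 + (1)·3^3 = 52.
  |p(3)| = 52.
Check: |p(3)| = 52 ≤ 64 = M_tri(3). ✓ Equality does not hold at z = 3 (the coefficients have mixed signs, so the terms do not all align in phase there).

M_tri(3) = 64; |p(3)| = 52; equality at z=3: no.


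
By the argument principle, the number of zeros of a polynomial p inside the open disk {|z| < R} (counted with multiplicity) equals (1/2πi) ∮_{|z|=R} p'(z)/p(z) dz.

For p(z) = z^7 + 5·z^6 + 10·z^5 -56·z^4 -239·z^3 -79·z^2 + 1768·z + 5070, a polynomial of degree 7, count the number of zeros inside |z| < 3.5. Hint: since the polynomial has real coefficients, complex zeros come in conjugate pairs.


The zeros of p are: (-2 + 3i), (-2 - 3i), -3, (3 + 1i), (3 - 1i), (-2 + 3i), (-2 - 3i).
Their magnitudes are: 3.606, 3.606, 3, 3.162, 3.162, 3.606, 3.606.
Zeros with |z| < R = 3.5: -3, (3 + 1i), (3 - 1i).
Count = 3.
By the argument principle, (1/2πi) ∮_{|z|=R} p'(z)/p(z) dz equals exactly this count.

Number of zeros inside |z| < 3.5: 3.


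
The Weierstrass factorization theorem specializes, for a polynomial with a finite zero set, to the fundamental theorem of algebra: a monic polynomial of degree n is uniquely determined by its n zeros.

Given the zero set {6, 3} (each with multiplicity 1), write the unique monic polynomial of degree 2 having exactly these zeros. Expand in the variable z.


The polynomial is p(z) = ∏_{α ∈ S} (z − α), where S = {6, 3}.
Expanding the product yields: p(z) = z^2 -9·z + 18.
The resulting polynomial has degree 2 and real coefficients as required.

p(z) = z^2 -9·z + 18.


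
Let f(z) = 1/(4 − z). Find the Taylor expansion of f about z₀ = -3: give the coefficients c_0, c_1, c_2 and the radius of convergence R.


Let w = z − z₀, so z = z₀ + w.
Then 4 − z = 4 − (z₀ + w) = (4 − z₀) − w = 7 − w.
f(z) = 1/(7 − w) = (1/(7)) · 1/(1 − w/(7)) = Σ_{n≥0} w^n / (7)^(n+1).
So c_n = 1/(7)^(n+1):
  c_0 = 1/(7)^1 = 1/7.
  c_1 = 1/(7)^2 = 1/49.
  c_2 = 1/(7)^3 = 1/343.
The series is valid for |w/d| < 1, i.e. |z − z₀| < |d|.
Radius of convergence: R = |4 − z₀| = |7| = 7 (distance from z₀ to the singularity z = 4).

c_0 = 1/7, c_1 = 1/49, c_2 = 1/343; R = 7.


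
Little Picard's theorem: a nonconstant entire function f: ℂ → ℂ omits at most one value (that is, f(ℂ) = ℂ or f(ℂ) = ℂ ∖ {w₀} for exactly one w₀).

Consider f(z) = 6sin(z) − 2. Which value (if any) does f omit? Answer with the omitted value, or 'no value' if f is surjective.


Little Picard bounds the complement of f(ℂ) to at most one point.
sin is entire and surjective onto ℂ: for every w ∈ ℂ, sin(ζ) = w has a solution ζ ∈ ℂ (e.g., via the complex inverse arcsin). With ζ = z this gives z = ζ/(1). Then 6·sin(z) takes every value in 6·ℂ = ℂ, and adding -2 is a bijection of ℂ. So f is surjective and omits no value. (Note: only on the real line is sin bounded by [−1, 1].)

Omitted value: no value.


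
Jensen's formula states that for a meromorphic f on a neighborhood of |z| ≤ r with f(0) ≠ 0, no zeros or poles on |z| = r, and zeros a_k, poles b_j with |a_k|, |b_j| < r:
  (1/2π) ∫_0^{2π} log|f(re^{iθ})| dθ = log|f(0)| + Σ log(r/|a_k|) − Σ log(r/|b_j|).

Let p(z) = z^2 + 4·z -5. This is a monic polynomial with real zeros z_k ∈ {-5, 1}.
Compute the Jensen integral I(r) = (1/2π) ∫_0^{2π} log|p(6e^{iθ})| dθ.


Zeros: -5, 1; r = 6.
Inside |z| < r: -5, 1. Outside (|z| ≥ r): ∅.
p(0) = -5, so log|p(0)| = log(5) = 1.6094.
Apply Jensen: I(r) = log|p(0)| + Σ_k log(r/|z_k|), summed over zeros inside |z| < r.
  log(r/|z_k|) for z_k = -5: log(6/5) = 0.1823
  log(r/|z_k|) for z_k = 1: log(6/1) = 1.7918
Sum over inside zeros: 1.9741.
I(r) = log|p(0)| + (inside sum) = 1.6094 + 1.9741 = 3.5835.
Closed form (all zeros inside, monic): I(r) = n·log(r) = 2·log(6) = 3.5835. ✓

I(r) ≈ 3.5835.


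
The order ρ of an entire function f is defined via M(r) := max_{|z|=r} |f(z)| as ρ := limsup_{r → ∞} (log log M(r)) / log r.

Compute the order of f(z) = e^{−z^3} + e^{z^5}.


Each summand is entire of order 3 and 5 respectively (as in the single-exponential case). The order of a sum is at most the max of the orders, so ρ ≤ 5. For the lower bound: on |z|=r choose arg z so that 1z^5 is real positive; then |e^{1z^5}| = e^{1r^5} while |e^{-1z^3}| ≤ e^{1r^3} = o(e^{1r^5}). So |f| ≥ e^{1r^5}(1 − o(1)) and ρ ≥ 5. Hence ρ = max(3, 5) = 5.
Therefore ρ = 5.

Order ρ = 5.


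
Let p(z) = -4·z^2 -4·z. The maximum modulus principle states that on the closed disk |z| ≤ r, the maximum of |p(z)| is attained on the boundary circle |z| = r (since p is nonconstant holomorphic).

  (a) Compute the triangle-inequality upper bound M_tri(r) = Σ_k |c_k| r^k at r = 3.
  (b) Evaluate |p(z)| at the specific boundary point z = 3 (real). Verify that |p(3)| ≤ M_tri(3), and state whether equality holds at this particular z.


Coefficients: c_0 = 0, c_1 = -4, c_2 = -4. Radius r = 3.
Part (a). Triangle bound: M_tri(r) = Σ_k |c_k| r^k
  = |0|·3^0 + |-4|·3^1 + |-4|·3^2
  = 0 + 12 + 36 = 48.
This bounds M(r) := max_{|z|=r} |p(z)| from above; equality holds iff all terms c_k z^k can be made to align in phase at a single z on |z|=r.
Part (b). At z = 3 (real, on the circle |z| = r):
  p(3) = (0)·3^0 + (-4)·3^1 + (-4)·3^2 = -48.
  |p(3)| = 48.
Since all nonzero coefficients share the same sign, |p(3)| = 48 = M_tri(3); the triangle bound is attained at z = 3, so in fact M(r) = 48.

M_tri(3) = 48; |p(3)| = 48; equality at z=3: yes.


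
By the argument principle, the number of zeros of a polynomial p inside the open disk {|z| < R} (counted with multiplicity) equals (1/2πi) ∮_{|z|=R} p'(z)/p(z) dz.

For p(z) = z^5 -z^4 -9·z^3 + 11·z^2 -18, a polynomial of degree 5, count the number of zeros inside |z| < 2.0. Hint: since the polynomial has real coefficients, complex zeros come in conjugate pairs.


The zeros of p are: -3, -1, 3, (1 + 1i), (1 - 1i).
Their magnitudes are: 3, 1, 3, 1.414, 1.414.
Zeros with |z| < R = 2.0: -1, (1 + 1i), (1 - 1i).
Count = 3.
By the argument principle, (1/2πi) ∮_{|z|=R} p'(z)/p(z) dz equals exactly this count.

Number of zeros inside |z| < 2.0: 3.


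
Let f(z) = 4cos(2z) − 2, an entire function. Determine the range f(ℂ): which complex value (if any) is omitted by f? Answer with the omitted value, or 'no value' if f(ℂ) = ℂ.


Little Picard bounds the complement of f(ℂ) to at most one point.
cos is entire and surjective onto ℂ: for every w ∈ ℂ, cos(ζ) = w has a solution ζ ∈ ℂ (e.g., via the complex inverse arccos). With ζ = 2z this gives z = ζ/(2). Then 4·cos(2z) takes every value in 4·ℂ = ℂ, and adding -2 is a bijection of ℂ. So f is surjective and omits no value. (Note: only on the real line is cos bounded by [−1, 1].)

Omitted value: no value.


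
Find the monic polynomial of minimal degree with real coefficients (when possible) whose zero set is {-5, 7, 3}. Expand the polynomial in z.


The polynomial is p(z) = ∏_{α ∈ S} (z − α), where S = {-5, 7, 3}.
Expanding the product yields: p(z) = z^3 -5·z^2 -29·z + 105.
The resulting polynomial has degree 3 and real coefficients as required.

p(z) = z^3 -5·z^2 -29·z + 105.


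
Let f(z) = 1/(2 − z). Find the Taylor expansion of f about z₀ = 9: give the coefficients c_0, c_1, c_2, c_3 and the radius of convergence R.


Let w = z − z₀, so z = z₀ + w.
Then 2 − z = 2 − (z₀ + w) = (2 − z₀) − w = -7 − w.
f(z) = 1/(-7 − w) = (1/(-7)) · 1/(1 − w/(-7)) = Σ_{n≥0} w^n / (-7)^(n+1).
So c_n = 1/(-7)^(n+1):
  c_0 = 1/(-7)^1 = -1/7.
  c_1 = 1/(-7)^2 = 1/49.
  c_2 = 1/(-7)^3 = -1/343.
  c_3 = 1/(-7)^4 = 1/2401.
The series is valid for |w/d| < 1, i.e. |z − z₀| < |d|.
Radius of convergence: R = |2 − z₀| = |-7| = 7 (distance from z₀ to the singularity z = 2).

c_0 = -1/7, c_1 = 1/49, c_2 = -1/343, c_3 = 1/2401; R = 7.


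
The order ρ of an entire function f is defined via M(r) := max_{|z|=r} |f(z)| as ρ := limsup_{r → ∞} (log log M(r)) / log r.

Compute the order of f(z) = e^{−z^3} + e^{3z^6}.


Each summand is entire of order 3 and 6 respectively (as in the single-exponential case). The order of a sum is at most the max of the orders, so ρ ≤ 6. For the lower bound: on |z|=r choose arg z so that 3z^6 is real positive; then |e^{3z^6}| = e^{3r^6} while |e^{-1z^3}| ≤ e^{1r^3} = o(e^{3r^6}). So |f| ≥ e^{3r^6}(1 − o(1)) and ρ ≥ 6. Hence ρ = max(3, 6) = 6.
Therefore ρ = 6.

Order ρ = 6.


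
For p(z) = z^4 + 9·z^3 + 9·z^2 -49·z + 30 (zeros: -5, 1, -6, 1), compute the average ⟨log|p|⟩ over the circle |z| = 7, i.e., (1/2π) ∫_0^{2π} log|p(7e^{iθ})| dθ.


Zeros: -6, -5, 1, 1; r = 7.
Inside |z| < r: -6, -5, 1, 1. Outside (|z| ≥ r): ∅.
p(0) = 30, so log|p(0)| = log(30) = 3.4012.
Apply Jensen: I(r) = log|p(0)| + Σ_k log(r/|z_k|), summed over zeros inside |z| < r.
  log(r/|z_k|) for z_k = -5: log(7/5) = 0.3365
  log(r/|z_k|) for z_k = 1: log(7/1) = 1.9459
  log(r/|z_k|) for z_k = -6: log(7/6) = 0.1542
  log(r/|z_k|) for z_k = 1: log(7/1) = 1.9459
Sum over inside zeros: 4.3824.
I(r) = log|p(0)| + (inside sum) = 3.4012 + 4.3824 = 7.7836.
Closed form (all zeros inside, monic): I(r) = n·log(r) = 4·log(7) = 7.7836. ✓

I(r) ≈ 7.7836.


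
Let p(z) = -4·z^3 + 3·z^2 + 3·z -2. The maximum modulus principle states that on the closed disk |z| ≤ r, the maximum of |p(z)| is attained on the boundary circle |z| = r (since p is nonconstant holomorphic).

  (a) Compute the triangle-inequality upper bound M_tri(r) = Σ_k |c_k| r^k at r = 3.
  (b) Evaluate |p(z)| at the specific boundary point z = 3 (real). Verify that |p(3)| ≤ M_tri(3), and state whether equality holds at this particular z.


Coefficients: c_0 = -2, c_1 = 3, c_2 = 3, c_3 = -4. Radius r = 3.
Part (a). Triangle bound: M_tri(r) = Σ_k |c_k| r^k
  = |-2|·3^0 + |3|·3^1 + |3|·3^2 + |-4|·3^3
  = 2 + 9 + 27 + 108 = 146.
This bounds M(r) := max_{|z|=r} |p(z)| from above; equality holds iff all terms c_k z^k can be made to align in phase at a single z on |z|=r.
Part (b). At z = 3 (real, on the circle |z| = r):
  p(3) = (-2)·3^0 + (3)·3^1 + (3)·3^2 + (-4)·3^3 = -74.
  |p(3)| = 74.
Check: |p(3)| = 74 ≤ 146 = M_tri(3). ✓ Equality does not hold at z = 3 (the coefficients have mixed signs, so the terms do not all align in phase there).

M_tri(3) = 146; |p(3)| = 74; equality at z=3: no.


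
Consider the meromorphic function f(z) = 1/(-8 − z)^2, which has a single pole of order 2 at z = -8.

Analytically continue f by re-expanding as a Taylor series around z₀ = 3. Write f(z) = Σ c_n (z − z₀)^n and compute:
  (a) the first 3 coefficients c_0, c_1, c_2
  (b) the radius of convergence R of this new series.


Let w = z − z₀, so z = z₀ + w.
Then -8 − z = -8 − (z₀ + w) = (-8 − z₀) − w = -11 − w.
f(z) = 1/(-11 − w)^2 = (1/(-11)^2) · (1 − w/(-11))^{−2}.
By the binomial series (1−u)^{−2} = Σ_{n≥0} C(n+1, 1) u^n for |u|<1, with u = w/(-11):
  c_n = C(n+1, 1) / (-11)^(n+2).
  c_0 = 1/(-11)^2 = 1/121.
  c_1 = 2/(-11)^3 = -2/1331.
  c_2 = 3/(-11)^4 = 3/14641.
The series is valid for |w/d| < 1, i.e. |z − z₀| < |d|.
Radius of convergence: R = |-8 − z₀| = |-11| = 11 (distance from z₀ to the singularity z = -8).

c_0 = 1/121, c_1 = -2/1331, c_2 = 3/14641; R = 11.


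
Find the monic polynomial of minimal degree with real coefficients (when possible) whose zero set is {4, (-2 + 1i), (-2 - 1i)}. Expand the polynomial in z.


The polynomial is p(z) = ∏_{α ∈ S} (z − α), where S = {4, (-2 + 1i), (-2 - 1i)}.
Expanding the product yields: p(z) = z^3 -11·z -20.
Note conjugate pairs combine to real quadratics: (z − (-2+1i))(z − (-2−1i)) = z² + 4z + 5.
The resulting polynomial has degree 3 and real coefficients as required.

p(z) = z^3 -11·z -20.


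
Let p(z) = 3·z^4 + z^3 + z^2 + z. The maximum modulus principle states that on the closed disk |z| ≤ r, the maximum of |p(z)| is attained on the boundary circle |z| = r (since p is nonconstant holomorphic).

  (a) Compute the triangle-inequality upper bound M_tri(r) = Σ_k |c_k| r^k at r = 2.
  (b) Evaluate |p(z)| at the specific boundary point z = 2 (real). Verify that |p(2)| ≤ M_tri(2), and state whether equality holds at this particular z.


Coefficients: c_0 = 0, c_1 = 1, c_2 = 1, c_3 = 1, c_4 = 3. Radius r = 2.
Part (a). Triangle bound: M_tri(r) = Σ_k |c_k| r^k
  = |0|·2^0 + |1|·2^1 + |1|·2^2 + |1|·2^3 + |3|·2^4
  = 0 + 2 + 4 + 8 + 48 = 62.
This bounds M(r) := max_{|z|=r} |p(z)| from above; equality holds iff all terms c_k z^k can be made to align in phase at a single z on |z|=r.
Part (b). At z = 2 (real, on the circle |z| = r):
  p(2) = (0)·2^0 + (1)·2^1 + (1)·2^2 + (1)·2^3 + (3)·2^4 = 62.
  |p(2)| = 62.
Since all nonzero coefficients share the same sign, |p(2)| = 62 = M_tri(2); the triangle bound is attained at z = 2, so in fact M(r) = 62.

M_tri(2) = 62; |p(2)| = 62; equality at z=2: yes.


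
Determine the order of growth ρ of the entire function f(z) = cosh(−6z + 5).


cosh(w) is a linear combination of e^{iw} and e^{−iw} (or e^w, e^{−w} in the hyperbolic case), so |cosh(w)| ≤ e^{|w|}. With w = −6z + 5, |w| ≤ 6|z| + 5 = 6r + 5 on |z| = r, giving M(r) ≤ e^{6r + 5}, so ρ ≤ 1. On a suitable ray (z = it for sin/cos; z = t for sinh/cosh, t real → ∞), |cosh(−6z + 5)| grows like e^{6|t|}/2, so ρ ≥ 1. Hence ρ = 1.
Therefore ρ = 1.

Order ρ = 1.


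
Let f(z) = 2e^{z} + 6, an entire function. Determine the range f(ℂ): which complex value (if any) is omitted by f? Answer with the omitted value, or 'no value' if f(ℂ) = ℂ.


Little Picard bounds the complement of f(ℂ) to at most one point.
e^{z} is never zero on ℂ, so 2·e^{z} takes every value in ℂ ∖ {0}. Adding 6 shifts the range to ℂ ∖ {6}. Thus f omits exactly the value 6.

Omitted value: 6.


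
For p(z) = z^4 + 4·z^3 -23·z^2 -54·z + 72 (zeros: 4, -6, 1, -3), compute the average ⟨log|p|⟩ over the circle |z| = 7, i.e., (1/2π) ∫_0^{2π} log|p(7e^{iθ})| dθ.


Zeros: -6, -3, 1, 4; r = 7.
Inside |z| < r: -6, -3, 1, 4. Outside (|z| ≥ r): ∅.
p(0) = 72, so log|p(0)| = log(72) = 4.2767.
Apply Jensen: I(r) = log|p(0)| + Σ_k log(r/|z_k|), summed over zeros inside |z| < r.
  log(r/|z_k|) for z_k = 4: log(7/4) = 0.5596
  log(r/|z_k|) for z_k = -6: log(7/6) = 0.1542
  log(r/|z_k|) for z_k = 1: log(7/1) = 1.9459
  log(r/|z_k|) for z_k = -3: log(7/3) = 0.8473
Sum over inside zeros: 3.5070.
I(r) = log|p(0)| + (inside sum) = 4.2767 + 3.5070 = 7.7836.
Closed form (all zeros inside, monic): I(r) = n·log(r) = 4·log(7) = 7.7836. ✓

I(r) ≈ 7.7836.


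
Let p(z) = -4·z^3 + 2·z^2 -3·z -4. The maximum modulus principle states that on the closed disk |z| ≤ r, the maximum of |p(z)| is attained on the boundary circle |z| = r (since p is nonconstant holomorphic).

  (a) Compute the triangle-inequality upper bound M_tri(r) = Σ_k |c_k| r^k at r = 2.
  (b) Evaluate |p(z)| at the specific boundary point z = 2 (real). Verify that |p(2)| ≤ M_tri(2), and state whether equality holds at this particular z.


Coefficients: c_0 = -4, c_1 = -3, c_2 = 2, c_3 = -4. Radius r = 2.
Part (a). Triangle bound: M_tri(r) = Σ_k |c_k| r^k
  = |-4|·2^0 + |-3|·2^1 + |2|·2^2 + |-4|·2^3
  = 4 + 6 + 8 + 32 = 50.
This bounds M(r) := max_{|z|=r} |p(z)| from above; equality holds iff all terms c_k z^k can be made to align in phase at a single z on |z|=r.
Part (b). At z = 2 (real, on the circle |z| = r):
  p(2) = (-4)·2^0 + (-3)·2^1 + (2)·2^2 + (-4)·2^3 = -34.
  |p(2)| = 34.
Check: |p(2)| = 34 ≤ 50 = M_tri(2). ✓ Equality does not hold at z = 2 (the coefficients have mixed signs, so the terms do not all align in phase there).

M_tri(2) = 50; |p(2)| = 34; equality at z=2: no.


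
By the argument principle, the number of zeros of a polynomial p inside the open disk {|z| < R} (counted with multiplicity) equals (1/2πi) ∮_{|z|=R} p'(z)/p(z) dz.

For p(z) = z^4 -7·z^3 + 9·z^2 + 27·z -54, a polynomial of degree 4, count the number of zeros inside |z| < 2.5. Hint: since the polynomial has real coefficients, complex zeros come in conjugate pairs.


The zeros of p are: 3, 3, 3, -2.
Their magnitudes are: 3, 3, 3, 2.
Zeros with |z| < R = 2.5: -2.
Count = 1.
By the argument principle, (1/2πi) ∮_{|z|=R} p'(z)/p(z) dz equals exactly this count.

Number of zeros inside |z| < 2.5: 1.


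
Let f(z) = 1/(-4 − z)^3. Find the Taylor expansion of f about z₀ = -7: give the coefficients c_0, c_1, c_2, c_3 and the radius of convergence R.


Let w = z − z₀, so z = z₀ + w.
Then -4 − z = -4 − (z₀ + w) = (-4 − z₀) − w = 3 − w.
f(z) = 1/(3 − w)^3 = (1/(3)^3) · (1 − w/(3))^{−3}.
By the binomial series (1−u)^{−3} = Σ_{n≥0} C(n+2, 2) u^n for |u|<1, with u = w/(3):
  c_n = C(n+2, 2) / (3)^(n+3).
  c_0 = 1/(3)^3 = 1/27.
  c_1 = 3/(3)^4 = 1/27.
  c_2 = 6/(3)^5 = 2/81.
  c_3 = 10/(3)^6 = 10/729.
The series is valid for |w/d| < 1, i.e. |z − z₀| < |d|.
Radius of convergence: R = |-4 − z₀| = |3| = 3 (distance from z₀ to the singularity z = -4).

c_0 = 1/27, c_1 = 1/27, c_2 = 2/81, c_3 = 10/729; R = 3.


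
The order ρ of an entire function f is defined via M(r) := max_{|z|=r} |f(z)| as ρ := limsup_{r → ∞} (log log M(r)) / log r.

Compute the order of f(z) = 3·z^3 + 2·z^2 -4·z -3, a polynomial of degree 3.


|f(z)| ≤ Σ|c_k|·r^k = O(r^3) as r → ∞. Polynomial growth is O(e^{r^ε}) for every ε > 0 (since r^3/e^{r^ε} → 0), so ρ ≤ ε for all ε > 0, i.e. ρ = 0. Every nonconstant polynomial has order 0.
Therefore ρ = 0.

Order ρ = 0.


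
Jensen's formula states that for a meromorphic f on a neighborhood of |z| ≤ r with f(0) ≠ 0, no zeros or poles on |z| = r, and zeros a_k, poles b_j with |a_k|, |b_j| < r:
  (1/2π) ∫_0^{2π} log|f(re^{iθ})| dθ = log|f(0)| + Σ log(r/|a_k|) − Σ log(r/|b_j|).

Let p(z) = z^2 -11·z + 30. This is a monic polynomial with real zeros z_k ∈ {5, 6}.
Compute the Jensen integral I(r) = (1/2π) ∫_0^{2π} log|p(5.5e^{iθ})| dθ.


Zeros: 5, 6; r = 5.5.
Inside |z| < r: 5. Outside (|z| ≥ r): 6.
p(0) = 30, so log|p(0)| = log(30) = 3.4012.
Apply Jensen: I(r) = log|p(0)| + Σ_k log(r/|z_k|), summed over zeros inside |z| < r.
  log(r/|z_k|) for z_k = 5: log(5.5/5) = 0.0953
  Outside zeros (6) contribute nothing to the Jensen sum.
Sum over inside zeros: 0.0953.
I(r) = log|p(0)| + (inside sum) = 3.4012 + 0.0953 = 3.4965.
Note: since some zeros are outside |z| ≤ r, the simplified n·log(r) form does NOT apply — only the inside zeros contribute.

I(r) ≈ 3.4965.


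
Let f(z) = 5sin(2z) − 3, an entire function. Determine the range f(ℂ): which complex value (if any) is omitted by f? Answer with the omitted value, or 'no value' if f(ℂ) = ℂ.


Little Picard bounds the complement of f(ℂ) to at most one point.
sin is entire and surjective onto ℂ: for every w ∈ ℂ, sin(ζ) = w has a solution ζ ∈ ℂ (e.g., via the complex inverse arcsin). With ζ = 2z this gives z = ζ/(2). Then 5·sin(2z) takes every value in 5·ℂ = ℂ, and adding -3 is a bijection of ℂ. So f is surjective and omits no value. (Note: only on the real line is sin bounded by [−1, 1].)

Omitted value: no value.


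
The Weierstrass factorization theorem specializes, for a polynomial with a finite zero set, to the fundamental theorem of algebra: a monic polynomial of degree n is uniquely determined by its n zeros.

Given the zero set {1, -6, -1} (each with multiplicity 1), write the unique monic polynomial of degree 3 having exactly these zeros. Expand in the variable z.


The polynomial is p(z) = ∏_{α ∈ S} (z − α), where S = {1, -6, -1}.
Expanding the product yields: p(z) = z^3 + 6·z^2 -z -6.
The resulting polynomial has degree 3 and real coefficients as required.

p(z) = z^3 + 6·z^2 -z -6.


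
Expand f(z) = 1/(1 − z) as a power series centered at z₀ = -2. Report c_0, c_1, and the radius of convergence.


Let w = z − z₀, so z = z₀ + w.
Then 1 − z = 1 − (z₀ + w) = (1 − z₀) − w = 3 − w.
f(z) = 1/(3 − w) = (1/(3)) · 1/(1 − w/(3)) = Σ_{n≥0} w^n / (3)^(n+1).
So c_n = 1/(3)^(n+1):
  c_0 = 1/(3)^1 = 1/3.
  c_1 = 1/(3)^2 = 1/9.
The series is valid for |w/d| < 1, i.e. |z − z₀| < |d|.
Radius of convergence: R = |1 − z₀| = |3| = 3 (distance from z₀ to the singularity z = 1).

c_0 = 1/3, c_1 = 1/9; R = 3.


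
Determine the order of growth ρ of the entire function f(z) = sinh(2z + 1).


sinh(w) is a linear combination of e^{iw} and e^{−iw} (or e^w, e^{−w} in the hyperbolic case), so |sinh(w)| ≤ e^{|w|}. With w = 2z + 1, |w| ≤ 2|z| + 1 = 2r + 1 on |z| = r, giving M(r) ≤ e^{2r + 1}, so ρ ≤ 1. On a suitable ray (z = it for sin/cos; z = t for sinh/cosh, t real → ∞), |sinh(2z + 1)| grows like e^{2|t|}/2, so ρ ≥ 1. Hence ρ = 1.
Therefore ρ = 1.

Order ρ = 1.


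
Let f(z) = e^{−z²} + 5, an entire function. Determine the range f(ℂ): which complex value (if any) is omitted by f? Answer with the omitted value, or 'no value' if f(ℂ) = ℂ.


Little Picard bounds the complement of f(ℂ) to at most one point.
The exponent g(z) = −z² is a nonconstant polynomial, hence surjective onto ℂ. So e^{g(z)} takes every value in {e^w : w ∈ ℂ} = ℂ ∖ {0}. Adding 5 shifts the range to ℂ ∖ {5}. f omits exactly 5.

Omitted value: 5.


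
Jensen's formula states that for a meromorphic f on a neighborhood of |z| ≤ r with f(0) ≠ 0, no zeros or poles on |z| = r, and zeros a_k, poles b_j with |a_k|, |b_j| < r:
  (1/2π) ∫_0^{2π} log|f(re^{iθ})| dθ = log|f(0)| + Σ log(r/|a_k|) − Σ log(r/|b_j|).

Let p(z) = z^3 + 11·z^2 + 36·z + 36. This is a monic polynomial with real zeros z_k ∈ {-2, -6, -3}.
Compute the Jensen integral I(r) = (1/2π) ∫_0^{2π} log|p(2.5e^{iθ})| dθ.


Zeros: -6, -3, -2; r = 2.5.
Inside |z| < r: -2. Outside (|z| ≥ r): -6, -3.
p(0) = 36, so log|p(0)| = log(36) = 3.5835.
Apply Jensen: I(r) = log|p(0)| + Σ_k log(r/|z_k|), summed over zeros inside |z| < r.
  log(r/|z_k|) for z_k = -2: log(2.5/2) = 0.2231
  Outside zeros (-6, -3) contribute nothing to the Jensen sum.
Sum over inside zeros: 0.2231.
I(r) = log|p(0)| + (inside sum) = 3.5835 + 0.2231 = 3.8067.
Note: since some zeros are outside |z| ≤ r, the simplified n·log(r) form does NOT apply — only the inside zeros contribute.

I(r) ≈ 3.8067.


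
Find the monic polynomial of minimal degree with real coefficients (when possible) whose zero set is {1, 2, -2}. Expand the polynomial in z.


The polynomial is p(z) = ∏_{α ∈ S} (z − α), where S = {1, 2, -2}.
Expanding the product yields: p(z) = z^3 -z^2 -4·z + 4.
The resulting polynomial has degree 3 and real coefficients as required.

p(z) = z^3 -z^2 -4·z + 4.


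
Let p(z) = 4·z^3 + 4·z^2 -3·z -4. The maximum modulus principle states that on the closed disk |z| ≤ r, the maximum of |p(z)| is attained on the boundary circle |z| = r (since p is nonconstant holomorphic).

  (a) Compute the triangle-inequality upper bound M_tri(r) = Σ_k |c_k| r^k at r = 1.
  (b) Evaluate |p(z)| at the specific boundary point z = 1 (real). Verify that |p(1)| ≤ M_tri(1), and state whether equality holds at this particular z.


Coefficients: c_0 = -4, c_1 = -3, c_2 = 4, c_3 = 4. Radius r = 1.
Part (a). Triangle bound: M_tri(r) = Σ_k |c_k| r^k
  = |-4|·1^0 + |-3|·1^1 + |4|·1^2 + |4|·1^3
  = 4 + 3 + 4 + 4 = 15.
This bounds M(r) := max_{|z|=r} |p(z)| from above; equality holds iff all terms c_k z^k can be made to align in phase at a single z on |z|=r.
Part (b). At z = 1 (real, on the circle |z| = r):
  p(1) = (-4)·1^0 + (-3)·1^1 + (4)·1^2 + (4)·1^3 = 1.
  |p(1)| = 1.
Check: |p(1)| = 1 ≤ 15 = M_tri(1). ✓ Equality does not hold at z = 1 (the coefficients have mixed signs, so the terms do not all align in phase there).

M_tri(1) = 15; |p(1)| = 1; equality at z=1: no.


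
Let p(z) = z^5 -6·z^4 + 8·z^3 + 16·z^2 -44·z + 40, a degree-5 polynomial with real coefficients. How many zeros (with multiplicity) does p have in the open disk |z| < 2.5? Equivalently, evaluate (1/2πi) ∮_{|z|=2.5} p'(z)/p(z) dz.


The zeros of p are: -2, (1 + 1i), (1 - 1i), (3 + 1i), (3 - 1i).
Their magnitudes are: 2, 1.414, 1.414, 3.162, 3.162.
Zeros with |z| < R = 2.5: -2, (1 + 1i), (1 - 1i).
Count = 3.
By the argument principle, (1/2πi) ∮_{|z|=R} p'(z)/p(z) dz equals exactly this count.

Number of zeros inside |z| < 2.5: 3.


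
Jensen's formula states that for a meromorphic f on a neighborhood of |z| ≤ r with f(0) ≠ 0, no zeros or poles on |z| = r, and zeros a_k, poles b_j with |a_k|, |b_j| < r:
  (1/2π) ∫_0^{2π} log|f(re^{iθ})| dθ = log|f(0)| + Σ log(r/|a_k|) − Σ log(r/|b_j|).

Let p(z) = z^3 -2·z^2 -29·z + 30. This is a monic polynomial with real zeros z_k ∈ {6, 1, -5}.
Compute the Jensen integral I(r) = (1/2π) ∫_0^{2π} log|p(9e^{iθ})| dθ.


Zeros: -5, 1, 6; r = 9.
Inside |z| < r: -5, 1, 6. Outside (|z| ≥ r): ∅.
p(0) = 30, so log|p(0)| = log(30) = 3.4012.
Apply Jensen: I(r) = log|p(0)| + Σ_k log(r/|z_k|), summed over zeros inside |z| < r.
  log(r/|z_k|) for z_k = 6: log(9/6) = 0.4055
  log(r/|z_k|) for z_k = 1: log(9/1) = 2.1972
  log(r/|z_k|) for z_k = -5: log(9/5) = 0.5878
Sum over inside zeros: 3.1905.
I(r) = log|p(0)| + (inside sum) = 3.4012 + 3.1905 = 6.5917.
Closed form (all zeros inside, monic): I(r) = n·log(r) = 3·log(9) = 6.5917. ✓

I(r) ≈ 6.5917.


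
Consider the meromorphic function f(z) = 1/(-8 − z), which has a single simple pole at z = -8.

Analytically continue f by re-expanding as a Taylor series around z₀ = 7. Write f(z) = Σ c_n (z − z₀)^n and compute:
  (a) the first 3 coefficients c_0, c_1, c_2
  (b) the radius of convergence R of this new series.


Let w = z − z₀, so z = z₀ + w.
Then -8 − z = -8 − (z₀ + w) = (-8 − z₀) − w = -15 − w.
f(z) = 1/(-15 − w) = (1/(-15)) · 1/(1 − w/(-15)) = Σ_{n≥0} w^n / (-15)^(n+1).
So c_n = 1/(-15)^(n+1):
  c_0 = 1/(-15)^1 = -1/15.
  c_1 = 1/(-15)^2 = 1/225.
  c_2 = 1/(-15)^3 = -1/3375.
The series is valid for |w/d| < 1, i.e. |z − z₀| < |d|.
Radius of convergence: R = |-8 − z₀| = |-15| = 15 (distance from z₀ to the singularity z = -8).

c_0 = -1/15, c_1 = 1/225, c_2 = -1/3375; R = 15.


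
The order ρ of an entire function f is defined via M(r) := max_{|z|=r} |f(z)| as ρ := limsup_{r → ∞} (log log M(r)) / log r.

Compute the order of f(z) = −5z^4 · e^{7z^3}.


M(r) = max_{|z|=r} |-5|·|z|^4·|e^{7z^3}| = 5·r^4 · e^{7r^3} (the factors attain their maxima compatibly on |z|=r). Then log M(r) = log 5 + 4·log r + 7r^3, dominated by the last term, so log log M(r) ~ 3·log r. The polynomial factor -5z^4 contributes only a log r term and does not affect the order. ρ = 3.
Therefore ρ = 3.

Order ρ = 3.


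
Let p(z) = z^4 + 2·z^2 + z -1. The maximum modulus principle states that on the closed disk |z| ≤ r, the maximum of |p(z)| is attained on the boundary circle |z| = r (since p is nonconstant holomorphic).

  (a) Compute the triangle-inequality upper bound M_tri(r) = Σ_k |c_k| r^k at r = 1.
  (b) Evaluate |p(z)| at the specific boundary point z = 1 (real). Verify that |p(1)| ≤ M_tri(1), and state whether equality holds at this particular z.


Coefficients: c_0 = -1, c_1 = 1, c_2 = 2, c_3 = 0, c_4 = 1. Radius r = 1.
Part (a). Triangle bound: M_tri(r) = Σ_k |c_k| r^k
  = |-1|·1^0 + |1|·1^1 + |2|·1^2 + |0|·1^3 + |1|·1^4
  = 1 + 1 + 2 + 0 + 1 = 5.
This bounds M(r) := max_{|z|=r} |p(z)| from above; equality holds iff all terms c_k z^k can be made to align in phase at a single z on |z|=r.
Part (b). At z = 1 (real, on the circle |z| = r):
  p(1) = (-1)·1^0 + (1)·1^1 + (2)·1^2 + (0)·1^3 + (1)·1^4 = 3.
  |p(1)| = 3.
Check: |p(1)| = 3 ≤ 5 = M_tri(1). ✓ Equality does not hold at z = 1 (the coefficients have mixed signs, so the terms do not all align in phase there).

M_tri(1) = 5; |p(1)| = 3; equality at z=1: no.


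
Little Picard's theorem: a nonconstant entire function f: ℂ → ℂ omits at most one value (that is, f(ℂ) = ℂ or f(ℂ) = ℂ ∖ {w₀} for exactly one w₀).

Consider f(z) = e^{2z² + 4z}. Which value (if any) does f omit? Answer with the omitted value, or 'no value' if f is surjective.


Little Picard bounds the complement of f(ℂ) to at most one point.
The exponent g(z) = 2z² + 4z is a nonconstant polynomial, hence surjective onto ℂ. So e^{g(z)} takes every value in {e^w : w ∈ ℂ} = ℂ ∖ {0}. Adding 0 shifts the range to ℂ ∖ {0}. f omits exactly 0.

Omitted value: 0.


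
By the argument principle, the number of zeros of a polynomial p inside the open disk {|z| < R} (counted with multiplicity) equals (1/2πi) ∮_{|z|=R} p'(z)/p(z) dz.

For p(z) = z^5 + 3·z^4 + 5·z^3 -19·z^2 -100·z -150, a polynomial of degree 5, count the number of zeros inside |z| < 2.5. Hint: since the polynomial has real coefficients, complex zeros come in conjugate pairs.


The zeros of p are: (-2 + 1i), (-2 - 1i), 3, (-1 + 3i), (-1 - 3i).
Their magnitudes are: 2.236, 2.236, 3, 3.162, 3.162.
Zeros with |z| < R = 2.5: (-2 + 1i), (-2 - 1i).
Count = 2.
By the argument principle, (1/2πi) ∮_{|z|=R} p'(z)/p(z) dz equals exactly this count.

Number of zeros inside |z| < 2.5: 2.


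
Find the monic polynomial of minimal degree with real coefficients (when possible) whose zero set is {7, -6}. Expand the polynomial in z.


The polynomial is p(z) = ∏_{α ∈ S} (z − α), where S = {7, -6}.
Expanding the product yields: p(z) = z^2 -z -42.
The resulting polynomial has degree 2 and real coefficients as required.

p(z) = z^2 -z -42.


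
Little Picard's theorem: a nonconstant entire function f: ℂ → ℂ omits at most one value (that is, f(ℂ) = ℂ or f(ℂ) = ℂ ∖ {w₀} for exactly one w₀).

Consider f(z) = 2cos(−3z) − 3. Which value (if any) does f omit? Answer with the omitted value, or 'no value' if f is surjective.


Little Picard bounds the complement of f(ℂ) to at most one point.
cos is entire and surjective onto ℂ: for every w ∈ ℂ, cos(ζ) = w has a solution ζ ∈ ℂ (e.g., via the complex inverse arccos). With ζ = −3z this gives z = ζ/(-3). Then 2·cos(−3z) takes every value in 2·ℂ = ℂ, and adding -3 is a bijection of ℂ. So f is surjective and omits no value. (Note: only on the real line is cos bounded by [−1, 1].)

Omitted value: no value.


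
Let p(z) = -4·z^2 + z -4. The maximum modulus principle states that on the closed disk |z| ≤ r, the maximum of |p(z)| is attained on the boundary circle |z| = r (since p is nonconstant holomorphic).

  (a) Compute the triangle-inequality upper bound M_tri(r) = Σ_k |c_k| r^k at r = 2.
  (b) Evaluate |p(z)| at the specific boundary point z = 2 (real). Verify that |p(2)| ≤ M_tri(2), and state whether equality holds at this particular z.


Coefficients: c_0 = -4, c_1 = 1, c_2 = -4. Radius r = 2.
Part (a). Triangle bound: M_tri(r) = Σ_k |c_k| r^k
  = |-4|·2^0 + |1|·2^1 + |-4|·2^2
  = 4 + 2 + 16 = 22.
This bounds M(r) := max_{|z|=r} |p(z)| from above; equality holds iff all terms c_k z^k can be made to align in phase at a single z on |z|=r.
Part (b). At z = 2 (real, on the circle |z| = r):
  p(2) = (-4)·2^0 + (1)·2^1 + (-4)·2^2 = -18.
  |p(2)| = 18.
Check: |p(2)| = 18 ≤ 22 = M_tri(2). ✓ Equality does not hold at z = 2 (the coefficients have mixed signs, so the terms do not all align in phase there).

M_tri(2) = 22; |p(2)| = 18; equality at z=2: no.


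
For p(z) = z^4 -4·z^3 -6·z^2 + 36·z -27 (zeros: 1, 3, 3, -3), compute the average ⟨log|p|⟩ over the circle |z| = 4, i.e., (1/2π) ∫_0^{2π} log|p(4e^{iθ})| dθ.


Zeros: -3, 1, 3, 3; r = 4.
Inside |z| < r: -3, 1, 3, 3. Outside (|z| ≥ r): ∅.
p(0) = -27, so log|p(0)| = log(27) = 3.2958.
Apply Jensen: I(r) = log|p(0)| + Σ_k log(r/|z_k|), summed over zeros inside |z| < r.
  log(r/|z_k|) for z_k = 1: log(4/1) = 1.3863
  log(r/|z_k|) for z_k = 3: log(4/3) = 0.2877
  log(r/|z_k|) for z_k = 3: log(4/3) = 0.2877
  log(r/|z_k|) for z_k = -3: log(4/3) = 0.2877
Sum over inside zeros: 2.2493.
I(r) = log|p(0)| + (inside sum) = 3.2958 + 2.2493 = 5.5452.
Closed form (all zeros inside, monic): I(r) = n·log(r) = 4·log(4) = 5.5452. ✓

I(r) ≈ 5.5452.


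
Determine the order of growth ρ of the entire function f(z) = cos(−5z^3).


Write cos(w) = (e^{iw} ± e^{−iw})/(2 or 2i), so |cos(w)| ≤ e^{|w|}. With w = −5z^3, |w| ≤ 5r^3 + 0 on |z|=r, giving M(r) ≤ e^{5r^3 + 0} and ρ ≤ 3. For the lower bound, choose z on |z|=r with -5z^3 purely imaginary of modulus 5r^3; then |cos(−5z^3)| grows like e^{5r^3}/2, so ρ ≥ 3. Hence ρ = 3.
Therefore ρ = 3.

Order ρ = 3.
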